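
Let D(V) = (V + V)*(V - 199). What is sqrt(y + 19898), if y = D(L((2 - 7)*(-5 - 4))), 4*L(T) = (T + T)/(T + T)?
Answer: 11*sqrt(2618)/4 ≈ 140.71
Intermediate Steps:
L(T) = 1/4 (L(T) = ((T + T)/(T + T))/4 = ((2*T)/((2*T)))/4 = ((2*T)*(1/(2*T)))/4 = (1/4)*1 = 1/4)
D(V) = 2*V*(-199 + V) (D(V) = (2*V)*(-199 + V) = 2*V*(-199 + V))
y = -795/8 (y = 2*(1/4)*(-199 + 1/4) = 2*(1/4)*(-795/4) = -795/8 ≈ -99.375)
sqrt(y + 19898) = sqrt(-795/8 + 19898) = sqrt(158389/8) = 11*sqrt(2618)/4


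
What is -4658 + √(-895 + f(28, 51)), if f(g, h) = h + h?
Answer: -4658 + I*√793 ≈ -4658.0 + 28.16*I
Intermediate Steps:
f(g, h) = 2*h
-4658 + √(-895 + f(28, 51)) = -4658 + √(-895 + 2*51) = -4658 + √(-895 + 102) = -4658 + √(-793) = -4658 + I*√793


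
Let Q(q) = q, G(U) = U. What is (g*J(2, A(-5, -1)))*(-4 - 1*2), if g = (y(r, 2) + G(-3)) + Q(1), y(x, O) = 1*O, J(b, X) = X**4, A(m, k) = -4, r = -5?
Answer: 0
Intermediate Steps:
y(x, O) = O
g = 0 (g = (2 - 3) + 1 = -1 + 1 = 0)
(g*J(2, A(-5, -1)))*(-4 - 1*2) = (0*(-4)**4)*(-4 - 1*2) = (0*256)*(-4 - 2) = 0*(-6) = 0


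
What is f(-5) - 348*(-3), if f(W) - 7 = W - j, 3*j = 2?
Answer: 3136/3 ≈ 1045.3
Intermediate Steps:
j = 2/3 (j = (1/3)*2 = 2/3 ≈ 0.66667)
f(W) = 19/3 + W (f(W) = 7 + (W - 1*2/3) = 7 + (W - 2/3) = 7 + (-2/3 + W) = 19/3 + W)
f(-5) - 348*(-3) = (19/3 - 5) - 348*(-3) = 4/3 - 116*(-9) = 4/3 + 1044 = 3136/3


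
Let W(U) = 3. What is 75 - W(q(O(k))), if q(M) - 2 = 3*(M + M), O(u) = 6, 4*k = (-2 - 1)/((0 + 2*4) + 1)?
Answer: 72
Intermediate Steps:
k = -1/12 (k = ((-2 - 1)/((0 + 2*4) + 1))/4 = (-3/((0 + 8) + 1))/4 = (-3/(8 + 1))/4 = (-3/9)/4 = (-3*⅑)/4 = (¼)*(-⅓) = -1/12 ≈ -0.083333)
q(M) = 2 + 6*M (q(M) = 2 + 3*(M + M) = 2 + 3*(2*M) = 2 + 6*M)
75 - W(q(O(k))) = 75 - 1*3 = 75 - 3 = 72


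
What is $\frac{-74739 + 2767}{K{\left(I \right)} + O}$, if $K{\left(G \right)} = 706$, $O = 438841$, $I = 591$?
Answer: $- \frac{71972}{439547} \approx -0.16374$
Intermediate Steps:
$\frac{-74739 + 2767}{K{\left(I \right)} + O} = \frac{-74739 + 2767}{706 + 438841} = - \frac{71972}{439547}$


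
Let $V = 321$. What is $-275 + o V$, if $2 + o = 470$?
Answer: $149953$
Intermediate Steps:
$o = 468$ ($o = -2 + 470 = 468$)
$-275 + o V = -275 + 468 \cdot 321 = -275 + 150228 = 149953$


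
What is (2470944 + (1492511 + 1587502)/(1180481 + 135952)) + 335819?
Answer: 1231639505464/438811 ≈ 2.8068e+6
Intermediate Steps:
(2470944 + (1492511 + 1587502)/(1180481 + 135952)) + 335819 = (2470944 + 3080013/1316433) + 335819 = (2470944 + 3080013*(1/1316433)) + 335819 = (2470944 + 1026671/438811) + 335819 = 1084278434255/438811 + 335819 = 1231639505464/438811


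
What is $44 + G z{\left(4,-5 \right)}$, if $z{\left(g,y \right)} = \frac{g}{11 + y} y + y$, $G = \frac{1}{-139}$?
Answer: $\frac{18373}{417} \approx 44.06$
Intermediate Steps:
$G = - \frac{1}{139} \approx -0.0071942$
$z{\left(g,y \right)} = y + \frac{g y}{11 + y}$ ($z{\left(g,y \right)} = \frac{g}{11 + y} y + y = \frac{g y}{11 + y} + y = y + \frac{g y}{11 + y}$)
$44 + G z{\left(4,-5 \right)} = 44 - \frac{\left(-5\right) \frac{1}{11 - 5} \left(11 + 4 - 5\right)}{139} = 44 - \frac{\left(-5\right) \frac{1}{6} \cdot 10}{139} = 44 - - \frac{25}{417} = 44 + \frac{25}{417} = \frac{18373}{417}$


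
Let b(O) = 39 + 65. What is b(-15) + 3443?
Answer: 3547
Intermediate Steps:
b(O) = 104
b(-15) + 3443 = 104 + 3443 = 3547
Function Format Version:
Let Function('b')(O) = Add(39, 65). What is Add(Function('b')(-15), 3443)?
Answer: 3547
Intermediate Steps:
Function('b')(O) = 104
Add(Function('b')(-15), 3443) = Add(104, 3443) = 3547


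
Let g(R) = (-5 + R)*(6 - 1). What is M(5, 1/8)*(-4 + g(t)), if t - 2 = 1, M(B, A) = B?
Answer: -70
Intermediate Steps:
t = 3 (t = 2 + 1 = 3)
g(R) = -25 + 5*R (g(R) = (-5 + R)*5 = -25 + 5*R)
M(5, 1/8)*(-4 + g(t)) = 5*(-4 + (-25 + 5*3)) = 5*(-4 + (-25 + 15)) = 5*(-4 - 10) = 5*(-14) = -70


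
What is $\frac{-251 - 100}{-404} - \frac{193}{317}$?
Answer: $\frac{33295}{128068} \approx 0.25998$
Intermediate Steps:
$\frac{-251 - 100}{-404} - \frac{193}{317} = \left(-251 - 100\right) \left(- \frac{1}{404}\right) - \frac{193}{317} = \left(-351\right) \left(- \frac{1}{404}\right) - \frac{193}{317} = \frac{351}{404} - \frac{193}{317} = \frac{33295}{128068}$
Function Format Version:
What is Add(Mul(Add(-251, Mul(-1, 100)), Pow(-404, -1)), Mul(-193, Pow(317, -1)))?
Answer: Rational(33295, 128068) ≈ 0.25998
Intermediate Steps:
Add(Mul(Add(-251, Mul(-1, 100)), Pow(-404, -1)), Mul(-193, Pow(317, -1))) = Add(Mul(Add(-251, -100), Rational(-1, 404)), Mul(-193, Rational(1, 317))) = Add(Mul(-351, Rational(-1, 404)), Rational(-193, 317)) = Add(Rational(351, 404), Rational(-193, 317)) = Rational(33295, 128068)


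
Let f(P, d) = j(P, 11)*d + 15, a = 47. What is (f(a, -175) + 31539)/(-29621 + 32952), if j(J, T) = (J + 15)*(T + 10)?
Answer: -196296/3331 ≈ -58.930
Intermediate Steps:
j(J, T) = (10 + T)*(15 + J) (j(J, T) = (15 + J)*(10 + T) = (10 + T)*(15 + J))
f(P, d) = 15 + d*(315 + 21*P) (f(P, d) = (150 + 10*P + 15*11 + P*11)*d + 15 = (150 + 10*P + 165 + 11*P)*d + 15 = (315 + 21*P)*d + 15 = d*(315 + 21*P) + 15 = 15 + d*(315 + 21*P))
(f(a, -175) + 31539)/(-29621 + 32952) = ((15 + 21*(-175)*(15 + 47)) + 31539)/(-29621 + 32952) = ((15 + 21*(-175)*62) + 31539)/3331 = ((15 - 227850) + 31539)*(1/3331) = (-227835 + 31539)*(1/3331) = -196296*1/3331 = -196296/3331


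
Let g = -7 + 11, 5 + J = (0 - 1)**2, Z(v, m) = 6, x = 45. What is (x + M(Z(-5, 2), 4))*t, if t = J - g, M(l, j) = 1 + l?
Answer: -416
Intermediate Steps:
J = -4 (J = -5 + (0 - 1)**2 = -5 + (-1)**2 = -5 + 1 = -4)
g = 4
t = -8 (t = -4 - 1*4 = -4 - 4 = -8)
(x + M(Z(-5, 2), 4))*t = (45 + (1 + 6))*(-8) = (45 + 7)*(-8) = 52*(-8) = -416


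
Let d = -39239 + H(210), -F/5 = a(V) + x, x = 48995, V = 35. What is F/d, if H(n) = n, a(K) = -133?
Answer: 244310/39029 ≈ 6.2597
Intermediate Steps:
F = -244310 (F = -5*(-133 + 48995) = -5*48862 = -244310)
d = -39029 (d = -39239 + 210 = -39029)
F/d = -244310/(-39029) = -244310*(-1/39029) = 244310/39029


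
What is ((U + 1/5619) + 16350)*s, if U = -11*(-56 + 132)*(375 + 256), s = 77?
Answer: -221162614981/5619 ≈ -3.9360e+7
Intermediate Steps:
U = -527516 (U = -836*631 = -11*47956 = -527516)
((U + 1/5619) + 16350)*s = ((-527516 + 1/5619) + 16350)*77 = (-2964112403/5619 + 16350)*77 = -2872241753/5619*77 = -221162614981/5619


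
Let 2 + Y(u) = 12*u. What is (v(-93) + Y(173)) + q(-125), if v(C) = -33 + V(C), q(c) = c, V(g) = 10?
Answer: 1926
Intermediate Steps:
v(C) = -23 (v(C) = -33 + 10 = -23)
Y(u) = -2 + 12*u
(v(-93) + Y(173)) + q(-125) = (-23 + (-2 + 12*173)) - 125 = (-23 + (-2 + 2076)) - 125 = (-23 + 2074) - 125 = 2051 - 125 = 1926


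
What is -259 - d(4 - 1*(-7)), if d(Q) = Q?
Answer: -270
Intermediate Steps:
-259 - d(4 - 1*(-7)) = -259 - (4 - 1*(-7)) = -259 - (4 + 7) = -259 - 1*11 = -259 - 11 = -270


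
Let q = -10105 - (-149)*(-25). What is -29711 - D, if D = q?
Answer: -15881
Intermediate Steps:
q = -13830 (q = -10105 - 1*3725 = -10105 - 3725 = -13830)
D = -13830
-29711 - D = -29711 - 1*(-13830) = -29711 + 13830 = -15881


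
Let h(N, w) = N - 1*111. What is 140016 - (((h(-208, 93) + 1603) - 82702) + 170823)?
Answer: 50611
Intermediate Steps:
h(N, w) = -111 + N (h(N, w) = N - 111 = -111 + N)
140016 - (((h(-208, 93) + 1603) - 82702) + 170823) = 140016 - ((((-111 - 208) + 1603) - 82702) + 170823) = 140016 - (((-319 + 1603) - 82702) + 170823) = 140016 - ((1284 - 82702) + 170823) = 140016 - (-81418 + 170823) = 140016 - 1*89405 = 140016 - 89405 = 50611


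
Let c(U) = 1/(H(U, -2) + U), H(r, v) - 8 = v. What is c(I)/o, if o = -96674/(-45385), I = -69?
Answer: -45385/6090462 ≈ -0.0074518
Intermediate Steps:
H(r, v) = 8 + v
o = 96674/45385 (o = -96674*(-1/45385) = 96674/45385 ≈ 2.1301)
c(U) = 1/(6 + U) (c(U) = 1/((8 - 2) + U) = 1/(6 + U))
c(I)/o = 1/((6 - 69)*(96674/45385)) = (45385/96674)/(-63) = -1/63*45385/96674 = -45385/6090462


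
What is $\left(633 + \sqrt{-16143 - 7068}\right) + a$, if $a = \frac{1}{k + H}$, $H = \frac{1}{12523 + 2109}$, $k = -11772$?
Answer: $\frac{109032907967}{172247903} + 3 i \sqrt{2579} \approx 633.0 + 152.35 i$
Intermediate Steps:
$H = \frac{1}{14632} \approx 6.8343 \cdot 10^{-5}$
$a = - \frac{14632}{172247903}$ ($a = \frac{1}{-11772 + \frac{1}{14632}} = \frac{1}{- \frac{172247903}{14632}} = - \frac{14632}{172247903} \approx -8.4947 \cdot 10^{-5}$)
$\left(633 + \sqrt{-16143 - 7068}\right) + a = \left(633 + \sqrt{-16143 - 7068}\right) - \frac{14632}{172247903} = \left(633 + \sqrt{-23211}\right) - \frac{14632}{172247903} = \left(633 + 3 i \sqrt{2579}\right) - \frac{14632}{172247903} = \frac{109032907967}{172247903} + 3 i \sqrt{2579}$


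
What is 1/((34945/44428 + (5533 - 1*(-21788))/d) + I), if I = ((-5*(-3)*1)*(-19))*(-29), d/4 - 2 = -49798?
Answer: 76287472/630565496317 ≈ 0.00012098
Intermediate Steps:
d = -199184 (d = 8 + 4*(-49798) = 8 - 199192 = -199184)
I = 8265 (I = ((15*1)*(-19))*(-29) = (15*(-19))*(-29) = -285*(-29) = 8265)
1/((34945/44428 + (5533 - 1*(-21788))/d) + I) = 1/((34945/44428 + (5533 - 1*(-21788))/(-199184)) + 8265) = 1/((34945*(1/44428) + (5533 + 21788)*(-1/199184)) + 8265) = 1/((1205/1532 + 27321*(-1/199184)) + 8265) = 1/((1205/1532 - 27321/199184) + 8265) = 1/(49540237/76287472 + 8265) = 1/(630565496317/76287472) = 76287472/630565496317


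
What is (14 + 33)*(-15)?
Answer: -705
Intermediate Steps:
(14 + 33)*(-15) = 47*(-15) = -705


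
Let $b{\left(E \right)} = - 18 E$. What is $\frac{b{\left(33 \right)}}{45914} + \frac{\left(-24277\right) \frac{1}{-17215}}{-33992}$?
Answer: $- \frac{1440937969}{111023140760} \approx -0.012979$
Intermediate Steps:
$\frac{b{\left(33 \right)}}{45914} + \frac{\left(-24277\right) \frac{1}{-17215}}{-33992} = \frac{\left(-18\right) 33}{45914} + \frac{\left(-24277\right) \frac{1}{-17215}}{-33992} = \left(-594\right) \frac{1}{45914} + \left(-24277\right) \left(- \frac{1}{17215}\right) \left(- \frac{1}{33992}\right) = - \frac{27}{2087} + \frac{2207}{1565} \left(- \frac{1}{33992}\right) = - \frac{27}{2087} - \frac{2207}{53197480} = - \frac{1440937969}{111023140760}$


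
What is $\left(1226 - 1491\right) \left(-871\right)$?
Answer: $230815$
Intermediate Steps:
$\left(1226 - 1491\right) \left(-871\right) = \left(-265\right) \left(-871\right) = 230815$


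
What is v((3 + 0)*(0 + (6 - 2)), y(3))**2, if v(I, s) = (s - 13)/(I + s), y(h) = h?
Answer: 4/9 ≈ 0.44444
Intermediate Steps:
v(I, s) = (-13 + s)/(I + s)
v((3 + 0)*(0 + (6 - 2)), y(3))**2 = ((-13 + 3)/((3 + 0)*(0 + (6 - 2)) + 3))**2 = (-10/(3*(0 + 4) + 3))**2 = (-10/(3*4 + 3))**2 = (-10/(12 + 3))**2 = (-10/15)**2 = ((1/15)*(-10))**2 = (-2/3)**2 = 4/9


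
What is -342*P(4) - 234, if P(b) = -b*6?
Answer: 7974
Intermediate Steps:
P(b) = -6*b
-342*P(4) - 234 = -(-2052)*4 - 234 = -342*(-24) - 234 = 8208 - 234 = 7974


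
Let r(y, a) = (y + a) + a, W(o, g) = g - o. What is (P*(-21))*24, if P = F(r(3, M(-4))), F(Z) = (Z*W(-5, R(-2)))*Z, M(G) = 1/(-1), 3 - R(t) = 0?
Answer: -4032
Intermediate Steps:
R(t) = 3 (R(t) = 3 - 1*0 = 3 + 0 = 3)
M(G) = -1
r(y, a) = y + 2*a (r(y, a) = (a + y) + a = y + 2*a)
F(Z) = 8*Z² (F(Z) = (Z*(3 - 1*(-5)))*Z = (Z*(3 + 5))*Z = (Z*8)*Z = (8*Z)*Z = 8*Z²)
P = 8 (P = 8*(3 + 2*(-1))² = 8*(3 - 2)² = 8*1² = 8*1 = 8)
(P*(-21))*24 = (8*(-21))*24 = -168*24 = -4032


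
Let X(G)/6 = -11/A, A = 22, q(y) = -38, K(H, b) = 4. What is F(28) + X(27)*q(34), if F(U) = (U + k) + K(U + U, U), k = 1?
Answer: 147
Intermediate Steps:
F(U) = 5 + U (F(U) = (U + 1) + 4 = (1 + U) + 4 = 5 + U)
X(G) = -3 (X(G) = 6*(-11/22) = 6*(-11*1/22) = 6*(-½) = -3)
F(28) + X(27)*q(34) = (5 + 28) - 3*(-38) = 33 + 114 = 147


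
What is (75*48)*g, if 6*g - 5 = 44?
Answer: 29400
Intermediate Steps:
g = 49/6 (g = ⅚ + (⅙)*44 = ⅚ + 22/3 = 49/6 ≈ 8.1667)
(75*48)*g = (75*48)*(49/6) = 3600*(49/6) = 29400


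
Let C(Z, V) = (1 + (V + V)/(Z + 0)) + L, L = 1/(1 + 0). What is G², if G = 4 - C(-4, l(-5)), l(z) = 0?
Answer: 4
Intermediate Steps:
L = 1 (L = 1/1 = 1)
C(Z, V) = 2 + 2*V/Z (C(Z, V) = (1 + (V + V)/(Z + 0)) + 1 = (1 + (2*V)/Z) + 1 = (1 + 2*V/Z) + 1 = 2 + 2*V/Z)
G = 2 (G = 4 - (2 + 2*0/(-4)) = 4 - (2 + 2*0*(-¼)) = 4 - (2 + 0) = 4 - 1*2 = 4 - 2 = 2)
G² = 2² = 4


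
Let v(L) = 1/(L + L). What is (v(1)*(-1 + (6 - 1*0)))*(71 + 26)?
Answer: 485/2 ≈ 242.50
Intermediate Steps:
v(L) = 1/(2*L)
(v(1)*(-1 + (6 - 1*0)))*(71 + 26) = (((½)/1)*(-1 + (6 - 1*0)))*(71 + 26) = (((½)*1)*(-1 + (6 + 0)))*97 = ((-1 + 6)/2)*97 = ((½)*5)*97 = (5/2)*97 = 485/2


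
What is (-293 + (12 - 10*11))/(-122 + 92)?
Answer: 391/30 ≈ 13.033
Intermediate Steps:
(-293 + (12 - 10*11))/(-122 + 92) = (-293 + (12 - 110))/(-30) = (-293 - 98)*(-1/30) = -391*(-1/30) = 391/30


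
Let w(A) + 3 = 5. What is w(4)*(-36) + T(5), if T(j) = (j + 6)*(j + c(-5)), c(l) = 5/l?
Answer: -28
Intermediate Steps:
w(A) = 2 (w(A) = -3 + 5 = 2)
T(j) = (-1 + j)*(6 + j) (T(j) = (j + 6)*(j + 5/(-5)) = (6 + j)*(j + 5*(-⅕)) = (6 + j)*(j - 1) = (6 + j)*(-1 + j) = (-1 + j)*(6 + j))
w(4)*(-36) + T(5) = 2*(-36) + (-6 + 5² + 5*5) = -72 + (-6 + 25 + 25) = -72 + 44 = -28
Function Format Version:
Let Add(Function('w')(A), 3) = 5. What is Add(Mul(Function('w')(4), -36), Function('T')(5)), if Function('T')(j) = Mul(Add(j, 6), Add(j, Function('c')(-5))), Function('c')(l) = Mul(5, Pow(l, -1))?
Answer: -28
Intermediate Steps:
Function('w')(A) = 2 (Function('w')(A) = Add(-3, 5) = 2)
Function('T')(j) = Mul(Add(-1, j), Add(6, j)) (Function('T')(j) = Mul(Add(j, 6), Add(j, Mul(5, Pow(-5, -1)))) = Mul(Add(6, j), Add(j, Mul(5, Rational(-1, 5)))) = Mul(Add(6, j), Add(j, -1)) = Mul(Add(6, j), Add(-1, j)) = Mul(Add(-1, j), Add(6, j)))
Add(Mul(Function('w')(4), -36), Function('T')(5)) = Add(Mul(2, -36), Add(-6, Pow(5, 2), Mul(5, 5))) = Add(-72, Add(-6, 25, 25)) = Add(-72, 44) = -28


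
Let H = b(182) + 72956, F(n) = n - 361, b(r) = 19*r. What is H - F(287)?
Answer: 76488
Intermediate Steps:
F(n) = -361 + n
H = 76414 (H = 19*182 + 72956 = 3458 + 72956 = 76414)
H - F(287) = 76414 - (-361 + 287) = 76414 - 1*(-74) = 76414 + 74 = 76488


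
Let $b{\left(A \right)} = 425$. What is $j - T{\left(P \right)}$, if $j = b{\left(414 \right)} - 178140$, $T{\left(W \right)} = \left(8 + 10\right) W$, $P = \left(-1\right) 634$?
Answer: $-166303$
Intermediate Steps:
$P = -634$
$T{\left(W \right)} = 18 W$
$j = -177715$ ($j = 425 - 178140 = -177715$)
$j - T{\left(P \right)} = -177715 - 18 \left(-634\right) = -177715 - -11412 = -177715 + 11412 = -166303$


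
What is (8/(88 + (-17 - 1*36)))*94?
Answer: 752/35 ≈ 21.486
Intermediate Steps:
(8/(88 + (-17 - 1*36)))*94 = (8/(88 + (-17 - 36)))*94 = (8/(88 - 53))*94 = (8/35)*94 = 752/35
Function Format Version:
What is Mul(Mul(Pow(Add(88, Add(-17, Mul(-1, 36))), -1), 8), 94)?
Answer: Rational(752, 35) ≈ 21.486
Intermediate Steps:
Mul(Mul(Pow(Add(88, Add(-17, Mul(-1, 36))), -1), 8), 94) = Mul(Mul(Pow(Add(88, Add(-17, -36)), -1), 8), 94) = Mul(Mul(Pow(Add(88, -53), -1), 8), 94) = Mul(Mul(Pow(35, -1), 8), 94) = Mul(Mul(Rational(1, 35), 8), 94) = Mul(Rational(8, 35), 94) = Rational(752, 35)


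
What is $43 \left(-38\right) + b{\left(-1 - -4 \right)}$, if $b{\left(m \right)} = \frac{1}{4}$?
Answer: $- \frac{6535}{4} \approx -1633.8$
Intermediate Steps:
$b{\left(m \right)} = \frac{1}{4}$
$43 \left(-38\right) + b{\left(-1 - -4 \right)} = 43 \left(-38\right) + \frac{1}{4} = -1634 + \frac{1}{4} = - \frac{6535}{4}$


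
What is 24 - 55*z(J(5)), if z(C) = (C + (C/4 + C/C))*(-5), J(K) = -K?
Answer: -5679/4 ≈ -1419.8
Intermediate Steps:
z(C) = -5 - 25*C/4 (z(C) = (C + (C*(1/4) + 1))*(-5) = (C + (C/4 + 1))*(-5) = (C + (1 + C/4))*(-5) = (1 + 5*C/4)*(-5) = -5 - 25*C/4)
24 - 55*z(J(5)) = 24 - 55*(-5 - (-25)*5/4) = 24 - 55*(-5 - 25/4*(-5)) = 24 - 55*(-5 + 125/4) = 24 - 55*105/4 = 24 - 5775/4 = -5679/4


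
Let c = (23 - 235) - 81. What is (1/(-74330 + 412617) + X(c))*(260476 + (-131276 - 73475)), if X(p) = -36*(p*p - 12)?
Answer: -58252211439380175/338287 ≈ -1.7220e+11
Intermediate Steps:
c = -293 (c = -212 - 81 = -293)
X(p) = 432 - 36*p² (X(p) = -36*(p² - 12) = -36*(-12 + p²) = 432 - 36*p²)
(1/(-74330 + 412617) + X(c))*(260476 + (-131276 - 73475)) = (1/(-74330 + 412617) + (432 - 36*(-293)²))*(260476 + (-131276 - 73475)) = (1/338287 + (432 - 36*85849))*(260476 - 204751) = (1/338287 + (432 - 3090564))*55725 = (1/338287 - 3090132)*55725 = -1045351483883/338287*55725 = -58252211439380175/338287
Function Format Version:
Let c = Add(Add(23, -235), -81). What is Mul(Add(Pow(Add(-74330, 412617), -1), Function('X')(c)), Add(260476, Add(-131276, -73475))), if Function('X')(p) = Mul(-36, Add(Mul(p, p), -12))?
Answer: Rational(-58252211439380175, 338287) ≈ -1.7220e+11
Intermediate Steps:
c = -293 (c = Add(-212, -81) = -293)
Function('X')(p) = Add(432, Mul(-36, Pow(p, 2))) (Function('X')(p) = Mul(-36, Add(Pow(p, 2), -12)) = Mul(-36, Add(-12, Pow(p, 2))) = Add(432, Mul(-36, Pow(p, 2))))
Mul(Add(Pow(Add(-74330, 412617), -1), Function('X')(c)), Add(260476, Add(-131276, -73475))) = Mul(Add(Pow(Add(-74330, 412617), -1), Add(432, Mul(-36, Pow(-293, 2)))), Add(260476, Add(-131276, -73475))) = Mul(Add(Pow(338287, -1), Add(432, Mul(-36, 85849))), Add(260476, -204751)) = Mul(Add(Rational(1, 338287), Add(432, -3090564)), 55725) = Mul(Add(Rational(1, 338287), -3090132), 55725) = Mul(Rational(-1045351483883, 338287), 55725) = Rational(-58252211439380175, 338287)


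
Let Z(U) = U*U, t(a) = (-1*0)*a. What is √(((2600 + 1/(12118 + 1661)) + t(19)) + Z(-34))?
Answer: 5*√3169410367/4593 ≈ 61.286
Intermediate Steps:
t(a) = 0 (t(a) = 0*a = 0)
Z(U) = U²
√(((2600 + 1/(12118 + 1661)) + t(19)) + Z(-34)) = √(((2600 + 1/(12118 + 1661)) + 0) + (-34)²) = √(((2600 + 1/13779) + 0) + 1156) = √((35825401/13779 + 0) + 1156) = √(35825401/13779 + 1156) = √(51753925/13779) = 5*√3169410367/4593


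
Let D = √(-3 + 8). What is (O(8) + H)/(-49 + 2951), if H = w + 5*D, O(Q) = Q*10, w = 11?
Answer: 91/2902 + 5*√5/2902 ≈ 0.035210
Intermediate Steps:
D = √5 ≈ 2.2361
O(Q) = 10*Q
H = 11 + 5*√5 ≈ 22.180
(O(8) + H)/(-49 + 2951) = (10*8 + (11 + 5*√5))/(-49 + 2951) = (80 + (11 + 5*√5))/2902 = (91 + 5*√5)*(1/2902) = 91/2902 + 5*√5/2902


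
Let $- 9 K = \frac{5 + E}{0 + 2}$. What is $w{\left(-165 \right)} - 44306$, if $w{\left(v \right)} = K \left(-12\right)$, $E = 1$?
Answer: $-44302$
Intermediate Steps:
$K = - \frac{1}{3}$ ($K = - \frac{\left(5 + 1\right) \frac{1}{0 + 2}}{9} = - \frac{6 \cdot \frac{1}{2}}{9} = \left(- \frac{1}{9}\right) 3 = - \frac{1}{3} \approx -0.33333$)
$w{\left(v \right)} = 4$ ($w{\left(v \right)} = \left(- \frac{1}{3}\right) \left(-12\right) = 4$)
$w{\left(-165 \right)} - 44306 = 4 - 44306 = -44302$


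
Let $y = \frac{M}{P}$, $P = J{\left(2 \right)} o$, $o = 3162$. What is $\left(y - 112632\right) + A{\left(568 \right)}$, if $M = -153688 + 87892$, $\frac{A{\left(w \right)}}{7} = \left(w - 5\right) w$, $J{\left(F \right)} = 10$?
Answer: $\frac{5601625077}{2635} \approx 2.1259 \cdot 10^{6}$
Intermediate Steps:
$A{\left(w \right)} = 7 w \left(-5 + w\right)$ ($A{\left(w \right)} = 7 \left(w - 5\right) w = 7 \left(-5 + w\right) w = 7 w \left(-5 + w\right)$)
$M = -65796$
$P = 31620$ ($P = 10 \cdot 3162 = 31620$)
$y = - \frac{5483}{2635}$ ($y = - \frac{65796}{31620} = \left(-65796\right) \frac{1}{31620} = - \frac{5483}{2635} \approx -2.0808$)
$\left(y - 112632\right) + A{\left(568 \right)} = \left(- \frac{5483}{2635} - 112632\right) + 7 \cdot 568 \left(-5 + 568\right) = - \frac{296790803}{2635} + 7 \cdot 568 \cdot 563 = - \frac{296790803}{2635} + 2238488 = \frac{5601625077}{2635}$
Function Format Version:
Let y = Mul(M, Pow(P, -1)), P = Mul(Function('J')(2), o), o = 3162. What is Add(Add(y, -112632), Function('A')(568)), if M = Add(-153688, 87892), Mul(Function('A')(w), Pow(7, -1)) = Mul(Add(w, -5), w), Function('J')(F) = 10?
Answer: Rational(5601625077, 2635) ≈ 2.1259e+6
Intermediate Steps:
Function('A')(w) = Mul(7, w, Add(-5, w)) (Function('A')(w) = Mul(7, Mul(Add(w, -5), w)) = Mul(7, Mul(Add(-5, w), w)) = Mul(7, Mul(w, Add(-5, w))) = Mul(7, w, Add(-5, w)))
M = -65796
P = 31620 (P = Mul(10, 3162) = 31620)
y = Rational(-5483, 2635) (y = Mul(-65796, Pow(31620, -1)) = Mul(-65796, Rational(1, 31620)) = Rational(-5483, 2635) ≈ -2.0808)
Add(Add(y, -112632), Function('A')(568)) = Add(Add(Rational(-5483, 2635), -112632), Mul(7, 568, Add(-5, 568))) = Add(Rational(-296790803, 2635), Mul(7, 568, 563)) = Add(Rational(-296790803, 2635), 2238488) = Rational(5601625077, 2635)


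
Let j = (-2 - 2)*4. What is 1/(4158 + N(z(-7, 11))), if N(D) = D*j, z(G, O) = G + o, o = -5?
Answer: 1/4350 ≈ 0.00022989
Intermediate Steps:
j = -16 (j = -4*4 = -16)
z(G, O) = -5 + G (z(G, O) = G - 5 = -5 + G)
N(D) = -16*D (N(D) = D*(-16) = -16*D)
1/(4158 + N(z(-7, 11))) = 1/(4158 - 16*(-5 - 7)) = 1/(4158 - 16*(-12)) = 1/(4158 + 192) = 1/4350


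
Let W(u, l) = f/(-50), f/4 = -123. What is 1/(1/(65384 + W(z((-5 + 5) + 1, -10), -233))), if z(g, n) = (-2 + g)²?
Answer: 1634846/25 ≈ 65394.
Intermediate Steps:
f = -492 (f = 4*(-123) = -492)
W(u, l) = 246/25 (W(u, l) = -492/(-50) = -492*(-1/50) = 246/25)
1/(1/(65384 + W(z((-5 + 5) + 1, -10), -233))) = 1/(1/(65384 + 246/25)) = 1/(1/(1634846/25)) = 1/(25/1634846) = 1634846/25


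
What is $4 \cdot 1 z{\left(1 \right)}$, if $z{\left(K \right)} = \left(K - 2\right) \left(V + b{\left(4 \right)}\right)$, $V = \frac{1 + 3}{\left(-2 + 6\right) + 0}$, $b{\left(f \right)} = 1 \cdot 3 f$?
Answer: $-52$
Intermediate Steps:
$b{\left(f \right)} = 3 f$
$V = 1$ ($V = \frac{4}{4 + 0} = \frac{4}{4} = 4 \cdot \frac{1}{4} = 1$)
$z{\left(K \right)} = -26 + 13 K$ ($z{\left(K \right)} = \left(K - 2\right) \left(1 + 3 \cdot 4\right) = \left(-2 + K\right) \left(1 + 12\right) = \left(-2 + K\right) 13 = -26 + 13 K$)
$4 \cdot 1 z{\left(1 \right)} = 4 \cdot 1 \left(-26 + 13 \cdot 1\right) = 4 \left(-26 + 13\right) = 4 \left(-13\right) = -52$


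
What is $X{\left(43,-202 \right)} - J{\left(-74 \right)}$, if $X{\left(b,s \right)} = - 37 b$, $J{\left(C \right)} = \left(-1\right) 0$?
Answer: $-1591$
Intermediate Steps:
$J{\left(C \right)} = 0$
$X{\left(43,-202 \right)} - J{\left(-74 \right)} = \left(-37\right) 43 - 0 = -1591 + 0 = -1591$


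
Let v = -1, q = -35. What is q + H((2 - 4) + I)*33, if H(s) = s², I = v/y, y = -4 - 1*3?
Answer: 3862/49 ≈ 78.816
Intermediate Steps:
y = -7 (y = -4 - 3 = -7)
I = ⅐ (I = -1/(-7) = -1*(-⅐) = ⅐ ≈ 0.14286)
q + H((2 - 4) + I)*33 = -35 + ((2 - 4) + ⅐)²*33 = -35 + (-2 + ⅐)²*33 = -35 + (-13/7)²*33 = -35 + (169/49)*33 = -35 + 5577/49 = 3862/49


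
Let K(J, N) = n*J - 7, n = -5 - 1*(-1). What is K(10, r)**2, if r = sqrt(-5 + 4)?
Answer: 2209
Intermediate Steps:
r = I (r = sqrt(-1) = I ≈ 1.0*I)
n = -4 (n = -5 + 1 = -4)
K(J, N) = -7 - 4*J (K(J, N) = -4*J - 7 = -7 - 4*J)
K(10, r)**2 = (-7 - 4*10)**2 = (-7 - 40)**2 = (-47)**2 = 2209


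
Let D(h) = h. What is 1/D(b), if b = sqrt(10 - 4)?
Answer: sqrt(6)/6 ≈ 0.40825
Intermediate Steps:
b = sqrt(6) ≈ 2.4495
1/D(b) = 1/(sqrt(6)) = sqrt(6)/6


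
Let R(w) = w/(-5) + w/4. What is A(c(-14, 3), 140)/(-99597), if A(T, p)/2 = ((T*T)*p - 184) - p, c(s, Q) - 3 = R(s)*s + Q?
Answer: -346256/497985 ≈ -0.69531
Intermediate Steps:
R(w) = w/20 (R(w) = w*(-⅕) + w*(¼) = -w/5 + w/4 = w/20)
c(s, Q) = 3 + Q + s²/20 (c(s, Q) = 3 + ((s/20)*s + Q) = 3 + (s²/20 + Q) = 3 + (Q + s²/20) = 3 + Q + s²/20)
A(T, p) = -368 - 2*p + 2*p*T² (A(T, p) = 2*(((T*T)*p - 184) - p) = 2*((T²*p - 184) - p) = 2*((p*T² - 184) - p) = 2*((-184 + p*T²) - p) = 2*(-184 - p + p*T²) = -368 - 2*p + 2*p*T²)
A(c(-14, 3), 140)/(-99597) = (-368 - 2*140 + 2*140*(3 + 3 + (1/20)*(-14)²)²)/(-99597) = (-368 - 280 + 2*140*(3 + 3 + (1/20)*196)²)*(-1/99597) = (-368 - 280 + 2*140*(3 + 3 + 49/5)²)*(-1/99597) = (-368 - 280 + 2*140*(79/5)²)*(-1/99597) = (-368 - 280 + 2*140*(6241/25))*(-1/99597) = (-368 - 280 + 349496/5)*(-1/99597) = (346256/5)*(-1/99597) = -346256/497985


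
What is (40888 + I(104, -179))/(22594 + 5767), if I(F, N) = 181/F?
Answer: 4252533/2949544 ≈ 1.4418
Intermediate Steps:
(40888 + I(104, -179))/(22594 + 5767) = (40888 + 181/104)/(22594 + 5767) = (40888 + 181*(1/104))/28361 = (40888 + 181/104)*(1/28361) = (4252533/104)*(1/28361) = 4252533/2949544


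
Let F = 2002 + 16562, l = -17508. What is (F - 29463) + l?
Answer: -28407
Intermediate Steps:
F = 18564
(F - 29463) + l = (18564 - 29463) - 17508 = -10899 - 17508 = -28407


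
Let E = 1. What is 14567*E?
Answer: 14567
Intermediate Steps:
14567*E = 14567*1 = 14567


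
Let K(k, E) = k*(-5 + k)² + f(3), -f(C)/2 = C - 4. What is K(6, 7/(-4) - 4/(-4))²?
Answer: 64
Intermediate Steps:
f(C) = 8 - 2*C (f(C) = -2*(C - 4) = -2*(-4 + C) = 8 - 2*C)
K(k, E) = 2 + k*(-5 + k)² (K(k, E) = k*(-5 + k)² + (8 - 2*3) = k*(-5 + k)² + (8 - 6) = k*(-5 + k)² + 2 = 2 + k*(-5 + k)²)
K(6, 7/(-4) - 4/(-4))² = (2 + 6*(-5 + 6)²)² = (2 + 6*1²)² = (2 + 6*1)² = (2 + 6)² = 8² = 64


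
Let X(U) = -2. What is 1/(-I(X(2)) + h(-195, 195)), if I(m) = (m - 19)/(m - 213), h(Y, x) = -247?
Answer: -215/53126 ≈ -0.0040470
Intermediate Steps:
I(m) = (-19 + m)/(-213 + m)
1/(-I(X(2)) + h(-195, 195)) = 1/(-(-19 - 2)/(-213 - 2) - 247) = 1/(-(-21)/(-215) - 247) = 1/(-(-1)*(-21)/215 - 247) = 1/(-1*21/215 - 247) = 1/(-21/215 - 247) = 1/(-53126/215) = -215/53126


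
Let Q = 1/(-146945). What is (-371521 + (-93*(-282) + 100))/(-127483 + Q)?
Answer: 16908226425/6244329812 ≈ 2.7078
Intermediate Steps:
Q = -1/146945 ≈ -6.8053e-6
(-371521 + (-93*(-282) + 100))/(-127483 + Q) = (-371521 + (-93*(-282) + 100))/(-127483 - 1/146945) = (-371521 + (26226 + 100))/(-18732989436/146945) = (-371521 + 26326)*(-146945/18732989436) = -345195*(-146945/18732989436) = 16908226425/6244329812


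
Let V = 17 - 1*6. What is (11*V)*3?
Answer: 363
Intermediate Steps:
V = 11 (V = 17 - 6 = 11)
(11*V)*3 = (11*11)*3 = 121*3 = 363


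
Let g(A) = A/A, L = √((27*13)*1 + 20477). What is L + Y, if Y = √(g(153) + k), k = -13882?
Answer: 2*√5207 + I*√13881 ≈ 144.32 + 117.82*I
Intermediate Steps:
L = 2*√5207 (L = √(351*1 + 20477) = √(351 + 20477) = √20828 = 2*√5207 ≈ 144.32)
g(A) = 1
Y = I*√13881 (Y = √(1 - 13882) = √(-13881) = I*√13881 ≈ 117.82*I)
L + Y = 2*√5207 + I*√13881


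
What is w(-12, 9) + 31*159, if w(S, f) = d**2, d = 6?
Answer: 4965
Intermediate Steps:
w(S, f) = 36 (w(S, f) = 6**2 = 36)
w(-12, 9) + 31*159 = 36 + 31*159 = 36 + 4929 = 4965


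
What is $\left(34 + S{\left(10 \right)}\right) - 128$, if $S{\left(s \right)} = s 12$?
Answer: $26$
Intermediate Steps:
$S{\left(s \right)} = 12 s$
$\left(34 + S{\left(10 \right)}\right) - 128 = \left(34 + 12 \cdot 10\right) - 128 = \left(34 + 120\right) - 128 = 154 - 128 = 26$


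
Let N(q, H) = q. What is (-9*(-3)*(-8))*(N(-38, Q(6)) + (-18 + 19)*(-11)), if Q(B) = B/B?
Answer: 10584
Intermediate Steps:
Q(B) = 1
(-9*(-3)*(-8))*(N(-38, Q(6)) + (-18 + 19)*(-11)) = (-9*(-3)*(-8))*(-38 + (-18 + 19)*(-11)) = (27*(-8))*(-38 + 1*(-11)) = -216*(-38 - 11) = -216*(-49) = 10584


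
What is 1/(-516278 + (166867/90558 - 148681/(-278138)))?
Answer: -6296905251/3250938680098867 ≈ -1.9370e-6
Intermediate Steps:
1/(-516278 + (166867/90558 - 148681/(-278138))) = 1/(-516278 + (166867*(1/90558) - 148681*(-1/278138))) = 1/(-516278 + (166867/90558 + 148681/278138)) = 1/(-516278 + 14969076911/6296905251) = 1/(-3250938680098867/6296905251) = -6296905251/3250938680098867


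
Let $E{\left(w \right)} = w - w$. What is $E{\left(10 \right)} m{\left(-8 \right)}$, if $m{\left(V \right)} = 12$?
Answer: $0$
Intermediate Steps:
$E{\left(w \right)} = 0$
$E{\left(10 \right)} m{\left(-8 \right)} = 0 \cdot 12 = 0$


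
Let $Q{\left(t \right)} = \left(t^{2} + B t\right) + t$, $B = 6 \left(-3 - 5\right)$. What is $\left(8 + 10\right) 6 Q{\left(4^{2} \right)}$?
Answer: $-53568$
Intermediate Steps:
$B = -48$ ($B = 6 \left(-8\right) = -48$)
$Q{\left(t \right)} = t^{2} - 47 t$ ($Q{\left(t \right)} = \left(t^{2} - 48 t\right) + t = t^{2} - 47 t$)
$\left(8 + 10\right) 6 Q{\left(4^{2} \right)} = \left(8 + 10\right) 6 \cdot 4^{2} \left(-47 + 4^{2}\right) = 18 \cdot 6 \cdot 16 \left(-47 + 16\right) = 108 \cdot 16 \left(-31\right) = 108 \left(-496\right) = -53568$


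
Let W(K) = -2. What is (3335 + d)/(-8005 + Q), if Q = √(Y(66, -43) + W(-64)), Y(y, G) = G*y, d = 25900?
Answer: -15601745/4272191 - 3898*I*√710/4272191 ≈ -3.6519 - 0.024312*I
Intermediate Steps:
Q = 2*I*√710 (Q = √(-43*66 - 2) = √(-2838 - 2) = √(-2840) = 2*I*√710 ≈ 53.292*I)
(3335 + d)/(-8005 + Q) = (3335 + 25900)/(-8005 + 2*I*√710) = 29235/(-8005 + 2*I*√710)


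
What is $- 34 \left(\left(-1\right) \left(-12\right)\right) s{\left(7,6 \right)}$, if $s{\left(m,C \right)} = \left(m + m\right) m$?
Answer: $-39984$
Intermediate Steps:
$s{\left(m,C \right)} = 2 m^{2}$ ($s{\left(m,C \right)} = 2 m m = 2 m^{2}$)
$- 34 \left(\left(-1\right) \left(-12\right)\right) s{\left(7,6 \right)} = - 34 \left(\left(-1\right) \left(-12\right)\right) 2 \cdot 7^{2} = \left(-34\right) 12 \cdot 2 \cdot 49 = \left(-408\right) 98 = -39984$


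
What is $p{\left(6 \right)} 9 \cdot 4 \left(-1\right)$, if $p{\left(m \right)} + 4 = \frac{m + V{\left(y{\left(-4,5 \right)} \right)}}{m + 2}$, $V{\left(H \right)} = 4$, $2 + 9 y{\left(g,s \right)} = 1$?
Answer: $99$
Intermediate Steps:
$y{\left(g,s \right)} = - \frac{1}{9}$ ($y{\left(g,s \right)} = - \frac{2}{9} + \frac{1}{9} \cdot 1 = - \frac{2}{9} + \frac{1}{9} = - \frac{1}{9}$)
$p{\left(m \right)} = -4 + \frac{4 + m}{2 + m}$ ($p{\left(m \right)} = -4 + \frac{m + 4}{m + 2} = -4 + \frac{4 + m}{2 + m}$)
$p{\left(6 \right)} 9 \cdot 4 \left(-1\right) = \frac{-4 - 18}{2 + 6} \cdot 9 \cdot 4 \left(-1\right) = \frac{-4 - 18}{8} \cdot 9 \left(-4\right) = \frac{1}{8} \left(-22\right) 9 \left(-4\right) = \left(- \frac{11}{4}\right) 9 \left(-4\right) = \left(- \frac{99}{4}\right) \left(-4\right) = 99$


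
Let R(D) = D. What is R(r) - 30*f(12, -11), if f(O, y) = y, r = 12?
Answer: 342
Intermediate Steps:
R(r) - 30*f(12, -11) = 12 - 30*(-11) = 12 + 330 = 342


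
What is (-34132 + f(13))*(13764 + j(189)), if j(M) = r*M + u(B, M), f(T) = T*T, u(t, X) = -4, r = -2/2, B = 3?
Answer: -460911873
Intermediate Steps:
r = -1 (r = -2*½ = -1)
f(T) = T²
j(M) = -4 - M (j(M) = -M - 4 = -4 - M)
(-34132 + f(13))*(13764 + j(189)) = (-34132 + 13²)*(13764 + (-4 - 1*189)) = (-34132 + 169)*(13764 + (-4 - 189)) = -33963*(13764 - 193) = -33963*13571 = -460911873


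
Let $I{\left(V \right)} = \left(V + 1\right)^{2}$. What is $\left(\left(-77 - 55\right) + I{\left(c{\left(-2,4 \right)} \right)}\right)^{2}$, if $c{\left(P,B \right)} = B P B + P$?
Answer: $915849$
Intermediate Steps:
$c{\left(P,B \right)} = P + P B^{2}$ ($c{\left(P,B \right)} = P B^{2} + P = P + P B^{2}$)
$I{\left(V \right)} = \left(1 + V\right)^{2}$
$\left(\left(-77 - 55\right) + I{\left(c{\left(-2,4 \right)} \right)}\right)^{2} = \left(\left(-77 - 55\right) + \left(1 - 2 \left(1 + 4^{2}\right)\right)^{2}\right)^{2} = \left(\left(-77 - 55\right) + \left(1 - 2 \left(1 + 16\right)\right)^{2}\right)^{2} = \left(-132 + \left(1 - 34\right)^{2}\right)^{2} = \left(-132 + \left(-33\right)^{2}\right)^{2} = \left(-132 + 1089\right)^{2} = 957^{2} = 915849$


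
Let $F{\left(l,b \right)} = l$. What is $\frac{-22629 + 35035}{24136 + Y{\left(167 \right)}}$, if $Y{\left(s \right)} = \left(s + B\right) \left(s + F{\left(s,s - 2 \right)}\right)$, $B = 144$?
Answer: $\frac{6203}{64005} \approx 0.096914$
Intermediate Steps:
$Y{\left(s \right)} = 2 s \left(144 + s\right)$ ($Y{\left(s \right)} = \left(s + 144\right) \left(s + s\right) = \left(144 + s\right) 2 s = 2 s \left(144 + s\right)$)
$\frac{-22629 + 35035}{24136 + Y{\left(167 \right)}} = \frac{-22629 + 35035}{24136 + 2 \cdot 167 \left(144 + 167\right)} = \frac{12406}{24136 + 2 \cdot 167 \cdot 311} = \frac{12406}{24136 + 103874} = \frac{12406}{128010} = 12406 \cdot \frac{1}{128010} = \frac{6203}{64005}$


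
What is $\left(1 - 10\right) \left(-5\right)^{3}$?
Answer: $1125$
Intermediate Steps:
$\left(1 - 10\right) \left(-5\right)^{3} = \left(-9\right) \left(-125\right) = 1125$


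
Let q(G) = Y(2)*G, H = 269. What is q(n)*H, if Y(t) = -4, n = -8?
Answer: 8608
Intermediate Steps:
q(G) = -4*G
q(n)*H = -4*(-8)*269 = 32*269 = 8608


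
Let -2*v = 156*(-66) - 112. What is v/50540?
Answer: 1301/12635 ≈ 0.10297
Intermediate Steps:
v = 5204 (v = -(156*(-66) - 112)/2 = -(-10296 - 112)/2 = -½*(-10408) = 5204)
v/50540 = 5204/50540 = 5204*(1/50540) = 1301/12635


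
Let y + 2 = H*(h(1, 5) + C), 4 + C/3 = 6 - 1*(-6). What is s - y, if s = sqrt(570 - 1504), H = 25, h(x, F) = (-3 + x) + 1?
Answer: -573 + I*sqrt(934) ≈ -573.0 + 30.561*I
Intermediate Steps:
h(x, F) = -2 + x
C = 24 (C = -12 + 3*(6 - 1*(-6)) = -12 + 3*(6 + 6) = -12 + 3*12 = -12 + 36 = 24)
y = 573 (y = -2 + 25*((-2 + 1) + 24) = -2 + 25*(-1 + 24) = -2 + 25*23 = -2 + 575 = 573)
s = I*sqrt(934) (s = sqrt(-934) = I*sqrt(934) ≈ 30.561*I)
s - y = I*sqrt(934) - 1*573 = I*sqrt(934) - 573 = -573 + I*sqrt(934)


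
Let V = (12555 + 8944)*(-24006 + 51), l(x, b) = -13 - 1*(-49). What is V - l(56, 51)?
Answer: -515008581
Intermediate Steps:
l(x, b) = 36 (l(x, b) = -13 + 49 = 36)
V = -515008545 (V = 21499*(-23955) = -515008545)
V - l(56, 51) = -515008545 - 1*36 = -515008545 - 36 = -515008581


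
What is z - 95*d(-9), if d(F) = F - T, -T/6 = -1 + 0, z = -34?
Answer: 1391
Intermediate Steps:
T = 6 (T = -6*(-1 + 0) = -6*(-1) = 6)
d(F) = -6 + F (d(F) = F - 1*6 = F - 6 = -6 + F)
z - 95*d(-9) = -34 - 95*(-6 - 9) = -34 - 95*(-15) = -34 + 1425 = 1391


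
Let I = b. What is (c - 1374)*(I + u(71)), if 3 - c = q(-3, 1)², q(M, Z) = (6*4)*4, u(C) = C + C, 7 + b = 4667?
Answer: -50838774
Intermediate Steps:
b = 4660 (b = -7 + 4667 = 4660)
I = 4660
u(C) = 2*C
q(M, Z) = 96 (q(M, Z) = 24*4 = 96)
c = -9213 (c = 3 - 1*96² = 3 - 1*9216 = 3 - 9216 = -9213)
(c - 1374)*(I + u(71)) = (-9213 - 1374)*(4660 + 2*71) = -10587*(4660 + 142) = -10587*4802 = -50838774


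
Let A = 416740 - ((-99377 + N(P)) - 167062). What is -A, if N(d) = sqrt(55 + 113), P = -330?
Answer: -683179 + 2*sqrt(42) ≈ -6.8317e+5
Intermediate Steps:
N(d) = 2*sqrt(42) (N(d) = sqrt(168) = 2*sqrt(42))
A = 683179 - 2*sqrt(42) (A = 416740 - ((-99377 + 2*sqrt(42)) - 167062) = 416740 - (-266439 + 2*sqrt(42)) = 416740 + (266439 - 2*sqrt(42)) = 683179 - 2*sqrt(42) ≈ 6.8317e+5)
-A = -(683179 - 2*sqrt(42)) = -683179 + 2*sqrt(42)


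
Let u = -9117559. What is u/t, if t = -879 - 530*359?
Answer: 9117559/191149 ≈ 47.699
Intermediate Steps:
t = -191149 (t = -879 - 190270 = -191149)
u/t = -9117559/(-191149) = -9117559*(-1/191149) = 9117559/191149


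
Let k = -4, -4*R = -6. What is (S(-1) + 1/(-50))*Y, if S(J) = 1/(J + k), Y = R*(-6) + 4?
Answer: 11/10 ≈ 1.1000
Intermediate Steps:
R = 3/2 (R = -1/4*(-6) = 3/2 ≈ 1.5000)
Y = -5 (Y = (3/2)*(-6) + 4 = -9 + 4 = -5)
S(J) = 1/(-4 + J) (S(J) = 1/(J - 4) = 1/(-4 + J))
(S(-1) + 1/(-50))*Y = (1/(-4 - 1) + 1/(-50))*(-5) = (1/(-5) - 1/50)*(-5) = (-1/5 - 1/50)*(-5) = -11/50*(-5) = 11/10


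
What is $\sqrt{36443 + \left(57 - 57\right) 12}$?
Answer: $\sqrt{36443} \approx 190.9$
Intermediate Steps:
$\sqrt{36443 + \left(57 - 57\right) 12} = \sqrt{36443 + 0 \cdot 12} = \sqrt{36443 + 0} = \sqrt{36443}$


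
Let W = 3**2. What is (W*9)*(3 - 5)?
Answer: -162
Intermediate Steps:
W = 9
(W*9)*(3 - 5) = (9*9)*(3 - 5) = 81*(-2) = -162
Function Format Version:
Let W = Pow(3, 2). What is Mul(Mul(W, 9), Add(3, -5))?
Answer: -162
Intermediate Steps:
W = 9
Mul(Mul(W, 9), Add(3, -5)) = Mul(Mul(9, 9), Add(3, -5)) = Mul(81, -2) = -162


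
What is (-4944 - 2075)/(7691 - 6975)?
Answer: -7019/716 ≈ -9.8031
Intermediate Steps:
(-4944 - 2075)/(7691 - 6975) = -7019/716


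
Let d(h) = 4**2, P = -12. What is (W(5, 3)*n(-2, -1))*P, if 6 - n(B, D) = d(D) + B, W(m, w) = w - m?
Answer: -192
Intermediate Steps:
d(h) = 16
n(B, D) = -10 - B (n(B, D) = 6 - (16 + B) = 6 + (-16 - B) = -10 - B)
(W(5, 3)*n(-2, -1))*P = ((3 - 1*5)*(-10 - 1*(-2)))*(-12) = ((3 - 5)*(-10 + 2))*(-12) = -2*(-8)*(-12) = 16*(-12) = -192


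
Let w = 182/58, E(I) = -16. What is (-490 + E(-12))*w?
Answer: -46046/29 ≈ -1587.8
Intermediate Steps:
w = 91/29 (w = 182*(1/58) = 91/29 ≈ 3.1379)
(-490 + E(-12))*w = (-490 - 16)*(91/29) = -506*91/29 = -46046/29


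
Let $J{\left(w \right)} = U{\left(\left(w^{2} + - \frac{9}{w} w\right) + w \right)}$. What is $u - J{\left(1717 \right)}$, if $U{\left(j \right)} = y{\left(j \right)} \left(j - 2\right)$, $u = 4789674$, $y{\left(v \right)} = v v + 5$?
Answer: $-25667058139596561456$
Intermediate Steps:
$y{\left(v \right)} = 5 + v^{2}$ ($y{\left(v \right)} = v^{2} + 5 = 5 + v^{2}$)
$U{\left(j \right)} = \left(-2 + j\right) \left(5 + j^{2}\right)$ ($U{\left(j \right)} = \left(5 + j^{2}\right) \left(j - 2\right) = \left(5 + j^{2}\right) \left(-2 + j\right) = \left(-2 + j\right) \left(5 + j^{2}\right)$)
$J{\left(w \right)} = \left(5 + \left(-9 + w + w^{2}\right)^{2}\right) \left(-11 + w + w^{2}\right)$ ($J{\left(w \right)} = \left(-2 + \left(\left(w^{2} + - \frac{9}{w} w\right) + w\right)\right) \left(5 + \left(\left(w^{2} + - \frac{9}{w} w\right) + w\right)^{2}\right) = \left(-2 + \left(\left(w^{2} - 9\right) + w\right)\right) \left(5 + \left(\left(w^{2} - 9\right) + w\right)^{2}\right) = \left(-2 + \left(\left(-9 + w^{2}\right) + w\right)\right) \left(5 + \left(\left(-9 + w^{2}\right) + w\right)^{2}\right) = \left(-2 + \left(-9 + w + w^{2}\right)\right) \left(5 + \left(-9 + w + w^{2}\right)^{2}\right) = \left(-11 + w + w^{2}\right) \left(5 + \left(-9 + w + w^{2}\right)^{2}\right) = \left(5 + \left(-9 + w + w^{2}\right)^{2}\right) \left(-11 + w + w^{2}\right)$)
$u - J{\left(1717 \right)} = 4789674 - \left(5 + \left(-9 + 1717 + 1717^{2}\right)^{2}\right) \left(-11 + 1717 + 1717^{2}\right) = 4789674 - \left(5 + \left(-9 + 1717 + 2948089\right)^{2}\right) \left(-11 + 1717 + 2948089\right) = 4789674 - \left(5 + 2949797^{2}\right) 2949795 = 4789674 - \left(5 + 8701302341209\right) 2949795 = 4789674 - 8701302341214 \cdot 2949795 = 4789674 - 25667058139601351130 = -25667058139596561456$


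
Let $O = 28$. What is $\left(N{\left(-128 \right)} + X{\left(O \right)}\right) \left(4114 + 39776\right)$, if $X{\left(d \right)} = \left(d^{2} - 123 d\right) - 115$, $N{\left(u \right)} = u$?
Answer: $-127412670$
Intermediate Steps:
$X{\left(d \right)} = -115 + d^{2} - 123 d$
$\left(N{\left(-128 \right)} + X{\left(O \right)}\right) \left(4114 + 39776\right) = \left(-128 - \left(3559 - 784\right)\right) \left(4114 + 39776\right) = \left(-128 - 2775\right) 43890 = \left(-2903\right) 43890 = -127412670$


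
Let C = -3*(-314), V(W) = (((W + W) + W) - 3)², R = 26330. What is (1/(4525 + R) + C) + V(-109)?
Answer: 3389174911/30855 ≈ 1.0984e+5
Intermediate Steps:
V(W) = (-3 + 3*W)² (V(W) = ((2*W + W) - 3)² = (3*W - 3)² = (-3 + 3*W)²)
C = 942
(1/(4525 + R) + C) + V(-109) = (1/(4525 + 26330) + 942) + 9*(-1 - 109)² = (1/30855 + 942) + 9*(-110)² = (1/30855 + 942) + 9*12100 = 29065411/30855 + 108900 = 3389174911/30855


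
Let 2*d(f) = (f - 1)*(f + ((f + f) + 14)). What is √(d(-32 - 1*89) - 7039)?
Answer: 5*√570 ≈ 119.37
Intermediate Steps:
d(f) = (-1 + f)*(14 + 3*f)/2 (d(f) = ((f - 1)*(f + ((f + f) + 14)))/2 = ((-1 + f)*(f + (2*f + 14)))/2 = ((-1 + f)*(f + (14 + 2*f)))/2 = ((-1 + f)*(14 + 3*f))/2 = (-1 + f)*(14 + 3*f)/2)
√(d(-32 - 1*89) - 7039) = √((-7 + 3*(-32 - 1*89)²/2 + 11*(-32 - 1*89)/2) - 7039) = √((-7 + 3*(-32 - 89)²/2 + 11*(-32 - 89)/2) - 7039) = √((-7 + (3/2)*(-121)² + (11/2)*(-121)) - 7039) = √((-7 + (3/2)*14641 - 1331/2) - 7039) = √((-7 + 43923/2 - 1331/2) - 7039) = √(21289 - 7039) = √14250 = 5*√570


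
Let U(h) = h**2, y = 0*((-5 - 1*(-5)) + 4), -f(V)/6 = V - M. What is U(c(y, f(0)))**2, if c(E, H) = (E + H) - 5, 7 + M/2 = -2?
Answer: 163047361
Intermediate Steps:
M = -18 (M = -14 + 2*(-2) = -14 - 4 = -18)
f(V) = -108 - 6*V (f(V) = -6*(V - 1*(-18)) = -6*(V + 18) = -6*(18 + V) = -108 - 6*V)
y = 0 (y = 0*((-5 + 5) + 4) = 0*(0 + 4) = 0*4 = 0)
c(E, H) = -5 + E + H
U(c(y, f(0)))**2 = ((-5 + 0 + (-108 - 6*0))**2)**2 = ((-5 + 0 + (-108 + 0))**2)**2 = ((-5 + 0 - 108)**2)**2 = ((-113)**2)**2 = 12769**2 = 163047361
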